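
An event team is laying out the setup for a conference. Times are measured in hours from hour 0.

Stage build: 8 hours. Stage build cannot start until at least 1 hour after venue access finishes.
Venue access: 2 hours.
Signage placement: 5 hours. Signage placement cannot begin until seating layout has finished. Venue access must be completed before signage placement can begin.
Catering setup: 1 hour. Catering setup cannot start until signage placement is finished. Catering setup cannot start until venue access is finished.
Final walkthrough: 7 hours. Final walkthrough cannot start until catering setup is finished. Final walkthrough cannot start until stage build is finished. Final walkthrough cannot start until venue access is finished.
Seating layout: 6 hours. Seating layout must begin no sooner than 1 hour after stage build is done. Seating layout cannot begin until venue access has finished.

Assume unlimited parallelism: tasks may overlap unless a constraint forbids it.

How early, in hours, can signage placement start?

Venue access can start immediately at hour 0; it finishes at hour 2.
After venue access (finishes hour 2, plus 1-hour gap → hour 3), stage build can start at hour 3 and finishes at hour 11.
For seating layout: stage build (finishes hour 11, plus 1-hour gap → hour 12); venue access (finishes hour 2). Taking the maximum gives a start of hour 12, and it finishes at 12 + 6 = hour 18.
Signage placement waits on seating layout (finishes hour 18); venue access (finishes hour 2). The latest of these is hour 18, which is the earliest signage placement can start.

18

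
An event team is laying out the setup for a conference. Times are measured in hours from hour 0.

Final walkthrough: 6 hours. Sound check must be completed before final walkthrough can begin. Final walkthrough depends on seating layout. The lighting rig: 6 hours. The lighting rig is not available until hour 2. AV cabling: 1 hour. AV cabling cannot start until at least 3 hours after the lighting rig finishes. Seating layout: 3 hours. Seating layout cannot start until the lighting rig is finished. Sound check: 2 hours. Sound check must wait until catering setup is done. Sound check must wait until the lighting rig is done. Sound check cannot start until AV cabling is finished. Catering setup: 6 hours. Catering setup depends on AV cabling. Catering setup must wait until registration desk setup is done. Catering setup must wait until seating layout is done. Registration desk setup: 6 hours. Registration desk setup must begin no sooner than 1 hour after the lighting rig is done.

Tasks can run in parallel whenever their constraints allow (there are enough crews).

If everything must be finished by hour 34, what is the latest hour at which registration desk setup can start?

Final walkthrough must finish by hour 34; it takes 6 hours, so it must start by 34 − 6 = hour 28.
Sound check has to be done before final walkthrough (must start by hour 28). That means finishing by hour 28, i.e. starting by 28 − 2 = hour 26.
Since sound check (must start by hour 26) depends on it, catering setup must finish by hour 26. Backing off its 6-hour duration gives a latest start of hour 20.
Registration desk setup feeds into catering setup (must start by hour 20); so registration desk setup must finish by hour 20 and therefore start by hour 14.

14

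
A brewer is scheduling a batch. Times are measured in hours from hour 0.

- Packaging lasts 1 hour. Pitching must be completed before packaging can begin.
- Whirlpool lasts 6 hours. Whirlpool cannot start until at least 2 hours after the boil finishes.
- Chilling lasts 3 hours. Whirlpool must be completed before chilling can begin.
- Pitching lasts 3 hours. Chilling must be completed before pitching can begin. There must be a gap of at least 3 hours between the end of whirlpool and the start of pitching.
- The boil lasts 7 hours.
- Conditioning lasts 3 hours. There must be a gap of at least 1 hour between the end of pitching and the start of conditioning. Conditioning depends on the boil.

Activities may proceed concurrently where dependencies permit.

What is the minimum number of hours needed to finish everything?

The boil has no prerequisites, so it starts at hour 0 and finishes at hour 7.
After the boil (finishes hour 7, plus 2-hour gap → hour 9), whirlpool can start at hour 9 and finishes at hour 15.
After whirlpool (finishes hour 15), chilling can start at hour 15 and finishes at hour 18.
Pitching cannot start until chilling (finishes hour 18); whirlpool (finishes hour 15, plus 3-hour gap → hour 18). The controlling bound is hour 18, so pitching finishes at 18 + 3 = hour 21.
Packaging cannot begin until pitching (finishes hour 21). It runs from hour 21 to 21 + 1 = hour 22.
For conditioning: pitching (finishes hour 21, plus 1-hour gap → hour 22); the boil (finishes hour 7). Taking the maximum gives a start of hour 22, and it finishes at 22 + 3 = hour 25.
All tasks are finished once the last one completes. Finish times: The boil at 7, Whirlpool at 15, Chilling at 18, Pitching at 21, Conditioning at 25, Packaging at 22. The latest is hour 25.

25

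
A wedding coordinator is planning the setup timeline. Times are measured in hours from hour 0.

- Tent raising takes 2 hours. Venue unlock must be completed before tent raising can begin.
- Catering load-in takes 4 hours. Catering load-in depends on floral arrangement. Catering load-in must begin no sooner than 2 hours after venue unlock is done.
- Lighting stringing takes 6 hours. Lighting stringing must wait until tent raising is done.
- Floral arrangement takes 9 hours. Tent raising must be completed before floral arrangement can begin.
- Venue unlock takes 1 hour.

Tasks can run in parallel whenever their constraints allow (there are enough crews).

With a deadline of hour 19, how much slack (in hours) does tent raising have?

3

Venue unlock can start immediately at hour 0; it finishes at hour 1.
Tent raising cannot begin until venue unlock (finishes hour 1). It runs from hour 1 to 1 + 2 = hour 3.

Working backward from the deadline:
Nothing follows catering load-in; the deadline of hour 19 is its only limit. It must start by 19 − 4 = hour 15.
Floral arrangement feeds into catering load-in (must start by hour 15); so floral arrangement must finish by hour 15 and therefore start by hour 6.
Lighting stringing has no dependents, so it just needs to finish by hour 19. Starting by 19 − 6 = hour 13 achieves that.
Tent raising feeds floral arrangement (must start by hour 6); lighting stringing (must start by hour 13). Taking the minimum, tent raising must finish by hour 6 and start by 6 − 2 = hour 4.
So tent raising can start as early as hour 1 and as late as hour 4, giving 4 − 1 = 3 hours of slack.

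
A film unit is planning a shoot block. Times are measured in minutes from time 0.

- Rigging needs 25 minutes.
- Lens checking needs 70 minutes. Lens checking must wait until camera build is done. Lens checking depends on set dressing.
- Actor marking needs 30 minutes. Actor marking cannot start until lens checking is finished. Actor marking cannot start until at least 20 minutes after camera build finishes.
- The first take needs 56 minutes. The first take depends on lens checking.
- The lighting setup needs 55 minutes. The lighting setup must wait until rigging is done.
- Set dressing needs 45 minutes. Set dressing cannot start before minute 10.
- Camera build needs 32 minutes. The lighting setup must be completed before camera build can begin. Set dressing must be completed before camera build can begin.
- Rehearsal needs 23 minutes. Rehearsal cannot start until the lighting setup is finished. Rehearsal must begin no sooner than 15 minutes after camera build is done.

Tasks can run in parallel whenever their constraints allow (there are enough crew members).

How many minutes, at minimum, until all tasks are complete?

238

Set dressing cannot begin until its own release at minute 10. It runs from minute 10 to 10 + 45 = minute 55.
Rigging has no prerequisites, so it starts at minute 0 and finishes at minute 25.
The lighting setup cannot begin until rigging (finishes minute 25). It runs from minute 25 to 25 + 55 = minute 80.
Camera build has to wait for the lighting setup (finishes minute 80); set dressing (finishes minute 55). The latest of these is minute 80, so camera build runs minute 80 to 80 + 32 = minute 112.
Rehearsal has to wait for the lighting setup (finishes minute 80); camera build (finishes minute 112, plus 15-minute gap → minute 127). The latest of these is minute 127, so rehearsal runs minute 127 to 127 + 23 = minute 150.
Lens checking has to wait for camera build (finishes minute 112); set dressing (finishes minute 55). The latest of these is minute 112, so lens checking runs minute 112 to 112 + 70 = minute 182.
The first take cannot begin until lens checking (finishes minute 182). It runs from minute 182 to 182 + 56 = minute 238.
Actor marking has to wait for lens checking (finishes minute 182); camera build (finishes minute 112, plus 20-minute gap → minute 132). The latest of these is minute 182, so actor marking runs minute 182 to 182 + 30 = minute 212.
All tasks are finished once the last one completes. Finish times: Rigging at 25, Set dressing at 55, The lighting setup at 80, Camera build at 112, Lens checking at 182, Actor marking at 212, Rehearsal at 150, The first take at 238. The latest is minute 238.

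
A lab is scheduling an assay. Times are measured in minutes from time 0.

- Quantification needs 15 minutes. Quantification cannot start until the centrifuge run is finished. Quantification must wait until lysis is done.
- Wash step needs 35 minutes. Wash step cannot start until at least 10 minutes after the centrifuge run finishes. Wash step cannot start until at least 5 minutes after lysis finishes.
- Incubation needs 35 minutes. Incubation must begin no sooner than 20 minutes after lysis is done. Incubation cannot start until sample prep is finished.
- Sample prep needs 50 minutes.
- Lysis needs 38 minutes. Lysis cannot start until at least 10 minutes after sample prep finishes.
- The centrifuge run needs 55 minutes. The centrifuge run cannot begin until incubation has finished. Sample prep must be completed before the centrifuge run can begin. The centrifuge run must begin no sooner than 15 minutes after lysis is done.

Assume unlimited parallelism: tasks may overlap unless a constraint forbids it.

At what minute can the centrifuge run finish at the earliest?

208

Sample prep can start immediately at minute 0; it finishes at minute 50.
Lysis cannot begin until sample prep (finishes minute 50, plus 10-minute gap → minute 60). It runs from minute 60 to 60 + 38 = minute 98.
Incubation has to wait for lysis (finishes minute 98, plus 20-minute gap → minute 118); sample prep (finishes minute 50). The latest of these is minute 118, so incubation runs minute 118 to 118 + 35 = minute 153.
The centrifuge run needs all of incubation (finishes minute 153); sample prep (finishes minute 50); lysis (finishes minute 98, plus 15-minute gap → minute 113). That puts its earliest start at minute 153; it finishes at 153 + 55 = minute 208.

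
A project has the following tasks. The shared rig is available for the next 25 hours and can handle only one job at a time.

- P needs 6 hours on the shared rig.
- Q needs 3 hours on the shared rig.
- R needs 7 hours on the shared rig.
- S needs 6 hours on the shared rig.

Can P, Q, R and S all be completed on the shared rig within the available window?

Yes

Running back to back, the jobs need 6 + 3 + 7 + 6 = 22 hours on the shared rig.
Since 22 ≤ 25, they fit within the window.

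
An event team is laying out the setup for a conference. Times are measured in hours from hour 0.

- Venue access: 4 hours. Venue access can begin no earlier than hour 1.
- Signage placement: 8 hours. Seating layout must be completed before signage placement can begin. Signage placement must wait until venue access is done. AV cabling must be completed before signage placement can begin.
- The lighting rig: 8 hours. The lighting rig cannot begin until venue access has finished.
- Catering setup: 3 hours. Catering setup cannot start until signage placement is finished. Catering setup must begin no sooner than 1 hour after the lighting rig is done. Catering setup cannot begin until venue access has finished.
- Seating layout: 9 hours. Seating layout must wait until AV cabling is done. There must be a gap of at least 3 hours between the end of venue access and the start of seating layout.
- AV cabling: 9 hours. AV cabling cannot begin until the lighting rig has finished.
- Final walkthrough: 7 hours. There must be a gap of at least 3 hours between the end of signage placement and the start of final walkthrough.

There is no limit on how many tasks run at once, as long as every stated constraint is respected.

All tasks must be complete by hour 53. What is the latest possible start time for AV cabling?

Catering setup must finish by hour 53; it takes 3 hours, so it must start by 53 − 3 = hour 50.
Nothing follows final walkthrough; the deadline of hour 53 is its only limit. It must start by 53 − 7 = hour 46.
Signage placement must finish in time for catering setup (must start by hour 50); final walkthrough (must start by hour 46, minus 3-hour gap → hour 43). The tightest is hour 43, so signage placement must start by 43 − 8 = hour 35.
Seating layout feeds into signage placement (must start by hour 35); so seating layout must finish by hour 35 and therefore start by hour 26.
For AV cabling: seating layout (must start by hour 26); signage placement (must start by hour 35). The most restrictive is hour 26; with a 9-hour duration, AV cabling must start by hour 17.

17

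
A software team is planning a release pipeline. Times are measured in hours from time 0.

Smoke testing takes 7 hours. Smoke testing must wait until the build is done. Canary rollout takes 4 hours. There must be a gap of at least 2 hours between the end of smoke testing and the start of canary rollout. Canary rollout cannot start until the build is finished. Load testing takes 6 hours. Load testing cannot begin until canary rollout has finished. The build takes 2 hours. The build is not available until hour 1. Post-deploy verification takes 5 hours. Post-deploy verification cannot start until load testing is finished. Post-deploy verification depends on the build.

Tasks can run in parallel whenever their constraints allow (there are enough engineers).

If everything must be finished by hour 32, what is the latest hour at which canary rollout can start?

Post-deploy verification must finish by hour 32; it takes 5 hours, so it must start by 32 − 5 = hour 27.
Load testing must finish before post-deploy verification (must start by hour 27). With a 6-hour duration, load testing must start by 27 − 6 = hour 21.
Canary rollout feeds into load testing (must start by hour 21); so canary rollout must finish by hour 21 and therefore start by hour 17.

17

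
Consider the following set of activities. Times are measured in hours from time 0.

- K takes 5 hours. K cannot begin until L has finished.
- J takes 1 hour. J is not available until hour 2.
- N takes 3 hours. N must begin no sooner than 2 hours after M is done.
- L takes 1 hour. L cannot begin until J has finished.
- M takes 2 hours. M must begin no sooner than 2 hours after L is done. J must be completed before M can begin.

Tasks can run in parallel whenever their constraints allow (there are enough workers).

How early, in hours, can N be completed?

13

J waits on its own release at hour 2, so it starts at hour 2 and finishes at 2 + 1 = hour 3.
After J (finishes hour 3), L can start at hour 3 and finishes at hour 4.
M needs all of L (finishes hour 4, plus 2-hour gap → hour 6); J (finishes hour 3). That puts its earliest start at hour 6; it finishes at 6 + 2 = hour 8.
N cannot begin until M (finishes hour 8, plus 2-hour gap → hour 10). It runs from hour 10 to 10 + 3 = hour 13.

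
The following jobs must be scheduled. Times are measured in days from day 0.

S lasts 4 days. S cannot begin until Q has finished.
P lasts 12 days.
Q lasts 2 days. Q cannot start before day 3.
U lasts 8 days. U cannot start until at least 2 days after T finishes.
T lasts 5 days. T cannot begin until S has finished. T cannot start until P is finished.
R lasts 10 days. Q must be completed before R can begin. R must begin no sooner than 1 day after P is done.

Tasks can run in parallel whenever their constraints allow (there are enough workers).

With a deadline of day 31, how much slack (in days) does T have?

4

After its own release at day 3, Q can start at day 3 and finishes at day 5.
After Q (finishes day 5), S can start at day 5 and finishes at day 9.
P has no prerequisites, so it starts at day 0 and finishes at day 12.
T cannot start until S (finishes day 9); P (finishes day 12). The controlling bound is day 12, so T finishes at 12 + 5 = day 17.

Working backward from the deadline:
To finish by day 31, U (duration 8) must start no later than day 23.
Since U (must start by day 23, minus 2-day gap → day 21) depends on it, T must finish by day 21. Backing off its 5-day duration gives a latest start of day 16.
So T can start as early as day 12 and as late as day 16, giving 16 − 12 = 4 days of slack.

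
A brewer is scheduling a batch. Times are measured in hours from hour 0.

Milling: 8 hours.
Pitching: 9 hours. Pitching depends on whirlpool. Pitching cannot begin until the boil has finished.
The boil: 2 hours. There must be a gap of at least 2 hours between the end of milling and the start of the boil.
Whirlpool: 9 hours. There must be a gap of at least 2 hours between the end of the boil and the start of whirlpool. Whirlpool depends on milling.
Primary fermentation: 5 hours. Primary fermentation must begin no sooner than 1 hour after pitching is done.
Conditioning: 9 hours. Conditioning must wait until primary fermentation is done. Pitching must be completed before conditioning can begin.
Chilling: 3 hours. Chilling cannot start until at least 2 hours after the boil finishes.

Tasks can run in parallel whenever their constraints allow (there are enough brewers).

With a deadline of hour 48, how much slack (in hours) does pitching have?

Milling can start immediately at hour 0; it finishes at hour 8.
The boil waits on milling (finishes hour 8, plus 2-hour gap → hour 10), so it starts at hour 10 and finishes at 10 + 2 = hour 12.
Whirlpool needs all of the boil (finishes hour 12, plus 2-hour gap → hour 14); milling (finishes hour 8). That puts its earliest start at hour 14; it finishes at 14 + 9 = hour 23.
Pitching has to wait for whirlpool (finishes hour 23); the boil (finishes hour 12). The latest of these is hour 23, so pitching runs hour 23 to 23 + 9 = hour 32.

Working backward from the deadline:
Conditioning must finish by hour 48; it takes 9 hours, so it must start by 48 − 9 = hour 39.
Primary fermentation has to be done before conditioning (must start by hour 39). That means finishing by hour 39, i.e. starting by 39 − 5 = hour 34.
Pitching has several dependents: primary fermentation (must start by hour 34, minus 1-hour gap → hour 33); conditioning (must start by hour 39). The earliest of those limits is hour 33, so pitching must start by 33 − 9 = hour 24.
So pitching can start as early as hour 23 and as late as hour 24, giving 24 − 23 = 1 hour of slack.

1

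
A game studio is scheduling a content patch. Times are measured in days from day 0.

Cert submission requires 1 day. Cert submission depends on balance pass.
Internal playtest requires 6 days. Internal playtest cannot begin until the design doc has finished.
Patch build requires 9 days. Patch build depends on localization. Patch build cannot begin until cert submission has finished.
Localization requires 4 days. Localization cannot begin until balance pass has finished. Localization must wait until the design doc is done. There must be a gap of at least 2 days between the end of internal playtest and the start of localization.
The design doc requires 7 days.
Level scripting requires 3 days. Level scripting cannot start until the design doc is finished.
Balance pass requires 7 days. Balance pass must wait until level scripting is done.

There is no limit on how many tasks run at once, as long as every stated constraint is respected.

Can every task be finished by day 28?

Nothing blocks the design doc, so it runs from day 0 to day 7.
Internal playtest waits on the design doc (finishes day 7), so it starts at day 7 and finishes at 7 + 6 = day 13.
Level scripting waits on the design doc (finishes day 7), so it starts at day 7 and finishes at 7 + 3 = day 10.
Balance pass waits on level scripting (finishes day 10), so it starts at day 10 and finishes at 10 + 7 = day 17.
Cert submission cannot begin until balance pass (finishes day 17). It runs from day 17 to 17 + 1 = day 18.
Localization has to wait for balance pass (finishes day 17); the design doc (finishes day 7); internal playtest (finishes day 13, plus 2-day gap → day 15). The latest of these is day 17, so localization runs day 17 to 17 + 4 = day 21.
Patch build has to wait for localization (finishes day 21); cert submission (finishes day 18). The latest of these is day 21, so patch build runs day 21 to 21 + 9 = day 30.
The earliest everything can be done is day 30, which is after the deadline of 28, so it is not possible.

No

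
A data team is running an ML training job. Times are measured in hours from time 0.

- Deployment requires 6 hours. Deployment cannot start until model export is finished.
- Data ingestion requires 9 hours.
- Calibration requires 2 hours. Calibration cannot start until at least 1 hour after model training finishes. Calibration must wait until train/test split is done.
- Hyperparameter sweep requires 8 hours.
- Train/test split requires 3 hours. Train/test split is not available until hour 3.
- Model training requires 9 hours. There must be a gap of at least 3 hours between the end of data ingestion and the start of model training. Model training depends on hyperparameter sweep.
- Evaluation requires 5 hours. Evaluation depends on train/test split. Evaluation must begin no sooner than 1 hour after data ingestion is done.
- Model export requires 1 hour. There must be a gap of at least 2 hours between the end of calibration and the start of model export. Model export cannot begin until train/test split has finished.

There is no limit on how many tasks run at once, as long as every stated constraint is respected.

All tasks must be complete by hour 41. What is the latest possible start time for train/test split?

27

Deployment must finish by hour 41; it takes 6 hours, so it must start by 41 − 6 = hour 35.
Model export has to be done before deployment (must start by hour 35). That means finishing by hour 35, i.e. starting by 35 − 1 = hour 34.
Calibration feeds into model export (must start by hour 34, minus 2-hour gap → hour 32); so calibration must finish by hour 32 and therefore start by hour 30.
Nothing follows evaluation; the deadline of hour 41 is its only limit. It must start by 41 − 5 = hour 36.
Train/test split must finish in time for evaluation (must start by hour 36); calibration (must start by hour 30); model export (must start by hour 34). The tightest is hour 30, so train/test split must start by 30 − 3 = hour 27.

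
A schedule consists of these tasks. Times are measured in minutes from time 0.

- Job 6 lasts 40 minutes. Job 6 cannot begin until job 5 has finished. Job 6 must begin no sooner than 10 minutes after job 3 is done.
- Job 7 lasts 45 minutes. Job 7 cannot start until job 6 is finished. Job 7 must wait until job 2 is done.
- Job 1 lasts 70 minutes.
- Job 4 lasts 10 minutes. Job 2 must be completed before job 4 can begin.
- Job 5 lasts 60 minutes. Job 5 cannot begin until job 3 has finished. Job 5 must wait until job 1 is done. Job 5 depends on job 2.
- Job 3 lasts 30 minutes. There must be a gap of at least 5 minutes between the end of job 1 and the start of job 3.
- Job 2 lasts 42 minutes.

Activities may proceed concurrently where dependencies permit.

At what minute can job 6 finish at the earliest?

205

Nothing blocks job 2, so it runs from minute 0 to minute 42.
Nothing blocks job 1, so it runs from minute 0 to minute 70.
After job 1 (finishes minute 70, plus 5-minute gap → minute 75), job 3 can start at minute 75 and finishes at minute 105.
For job 5: job 3 (finishes minute 105); job 1 (finishes minute 70); job 2 (finishes minute 42). Taking the maximum gives a start of minute 105, and it finishes at 105 + 60 = minute 165.
Job 6 cannot start until job 5 (finishes minute 165); job 3 (finishes minute 105, plus 10-minute gap → minute 115). The controlling bound is minute 165, so job 6 finishes at 165 + 40 = minute 205.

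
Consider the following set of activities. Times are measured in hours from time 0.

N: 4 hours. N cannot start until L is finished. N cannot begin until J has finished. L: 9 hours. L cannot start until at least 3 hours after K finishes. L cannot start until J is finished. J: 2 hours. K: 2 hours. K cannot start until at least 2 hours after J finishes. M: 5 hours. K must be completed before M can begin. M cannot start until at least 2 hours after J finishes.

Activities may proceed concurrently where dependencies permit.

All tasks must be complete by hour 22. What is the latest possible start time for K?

4

N has no dependents, so it just needs to finish by hour 22. Starting by 22 − 4 = hour 18 achieves that.
L feeds into N (must start by hour 18); so L must finish by hour 18 and therefore start by hour 9.
M must finish by hour 22; it takes 5 hours, so it must start by 22 − 5 = hour 17.
K feeds L (must start by hour 9, minus 3-hour gap → hour 6); M (must start by hour 17). Taking the minimum, K must finish by hour 6 and start by 6 − 2 = hour 4.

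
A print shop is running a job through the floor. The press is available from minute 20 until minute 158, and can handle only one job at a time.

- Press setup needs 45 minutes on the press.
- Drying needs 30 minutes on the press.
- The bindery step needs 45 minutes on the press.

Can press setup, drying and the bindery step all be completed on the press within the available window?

Yes

The press window is 158 − 20 = 138 minutes.
Running back to back, the jobs need 45 + 30 + 45 = 120 minutes on the press.
Since 120 ≤ 138, they fit within the window.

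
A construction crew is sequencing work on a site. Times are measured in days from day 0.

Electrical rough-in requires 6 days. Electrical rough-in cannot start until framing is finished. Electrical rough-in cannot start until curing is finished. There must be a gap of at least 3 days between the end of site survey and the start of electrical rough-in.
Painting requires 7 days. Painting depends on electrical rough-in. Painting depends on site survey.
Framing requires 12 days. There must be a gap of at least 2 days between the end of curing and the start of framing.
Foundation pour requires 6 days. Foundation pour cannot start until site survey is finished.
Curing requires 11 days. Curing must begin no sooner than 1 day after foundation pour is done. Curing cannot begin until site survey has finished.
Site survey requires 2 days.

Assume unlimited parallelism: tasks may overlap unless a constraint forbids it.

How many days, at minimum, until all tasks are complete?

47

Site survey can start immediately at day 0; it finishes at day 2.
Foundation pour waits on site survey (finishes day 2), so it starts at day 2 and finishes at 2 + 6 = day 8.
Curing cannot start until foundation pour (finishes day 8, plus 1-day gap → day 9); site survey (finishes day 2). The controlling bound is day 9, so curing finishes at 9 + 11 = day 20.
Framing cannot begin until curing (finishes day 20, plus 2-day gap → day 22). It runs from day 22 to 22 + 12 = day 34.
Electrical rough-in needs all of framing (finishes day 34); curing (finishes day 20); site survey (finishes day 2, plus 3-day gap → day 5). That puts its earliest start at day 34; it finishes at 34 + 6 = day 40.
Painting cannot start until electrical rough-in (finishes day 40); site survey (finishes day 2). The controlling bound is day 40, so painting finishes at 40 + 7 = day 47.
All tasks are finished once the last one completes. Finish times: Site survey at 2, Foundation pour at 8, Curing at 20, Framing at 34, Electrical rough-in at 40, Painting at 47. The latest is day 47.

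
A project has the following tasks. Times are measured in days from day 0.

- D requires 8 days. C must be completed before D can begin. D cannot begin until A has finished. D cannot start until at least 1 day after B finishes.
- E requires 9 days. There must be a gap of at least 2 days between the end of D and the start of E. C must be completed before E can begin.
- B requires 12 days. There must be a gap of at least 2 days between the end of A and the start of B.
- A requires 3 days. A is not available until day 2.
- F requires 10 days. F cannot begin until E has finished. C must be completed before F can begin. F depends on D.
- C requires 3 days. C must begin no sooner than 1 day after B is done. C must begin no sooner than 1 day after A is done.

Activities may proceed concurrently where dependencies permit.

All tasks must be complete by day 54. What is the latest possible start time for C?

F must finish by day 54; it takes 10 days, so it must start by 54 − 10 = day 44.
Since F (must start by day 44) depends on it, E must finish by day 44. Backing off its 9-day duration gives a latest start of day 35.
D must finish in time for E (must start by day 35, minus 2-day gap → day 33); F (must start by day 44). The tightest is day 33, so D must start by 33 − 8 = day 25.
C must finish in time for D (must start by day 25); E (must start by day 35); F (must start by day 44). The tightest is day 25, so C must start by 25 − 3 = day 22.

22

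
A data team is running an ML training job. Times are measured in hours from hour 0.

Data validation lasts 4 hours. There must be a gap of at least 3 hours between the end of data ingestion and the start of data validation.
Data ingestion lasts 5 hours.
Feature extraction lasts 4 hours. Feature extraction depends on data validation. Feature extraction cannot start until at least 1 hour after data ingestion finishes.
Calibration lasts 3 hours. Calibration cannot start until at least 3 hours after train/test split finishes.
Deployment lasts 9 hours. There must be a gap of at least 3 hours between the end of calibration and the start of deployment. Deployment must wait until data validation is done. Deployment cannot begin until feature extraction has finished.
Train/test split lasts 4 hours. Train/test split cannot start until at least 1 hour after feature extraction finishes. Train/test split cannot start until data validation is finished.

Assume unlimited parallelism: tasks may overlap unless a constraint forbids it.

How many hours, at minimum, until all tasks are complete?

39

Data ingestion can start immediately at hour 0; it finishes at hour 5.
Data validation cannot begin until data ingestion (finishes hour 5, plus 3-hour gap → hour 8). It runs from hour 8 to 8 + 4 = hour 12.
Feature extraction needs all of data validation (finishes hour 12); data ingestion (finishes hour 5, plus 1-hour gap → hour 6). That puts its earliest start at hour 12; it finishes at 12 + 4 = hour 16.
Train/test split cannot start until feature extraction (finishes hour 16, plus 1-hour gap → hour 17); data validation (finishes hour 12). The controlling bound is hour 17, so train/test split finishes at 17 + 4 = hour 21.
After train/test split (finishes hour 21, plus 3-hour gap → hour 24), calibration can start at hour 24 and finishes at hour 27.
Deployment cannot start until calibration (finishes hour 27, plus 3-hour gap → hour 30); data validation (finishes hour 12); feature extraction (finishes hour 16). The controlling bound is hour 30, so deployment finishes at 30 + 9 = hour 39.
All tasks are finished once the last one completes. Finish times: Data ingestion at 5, Data validation at 12, Feature extraction at 16, Train/test split at 21, Calibration at 27, Deployment at 39. The latest is hour 39.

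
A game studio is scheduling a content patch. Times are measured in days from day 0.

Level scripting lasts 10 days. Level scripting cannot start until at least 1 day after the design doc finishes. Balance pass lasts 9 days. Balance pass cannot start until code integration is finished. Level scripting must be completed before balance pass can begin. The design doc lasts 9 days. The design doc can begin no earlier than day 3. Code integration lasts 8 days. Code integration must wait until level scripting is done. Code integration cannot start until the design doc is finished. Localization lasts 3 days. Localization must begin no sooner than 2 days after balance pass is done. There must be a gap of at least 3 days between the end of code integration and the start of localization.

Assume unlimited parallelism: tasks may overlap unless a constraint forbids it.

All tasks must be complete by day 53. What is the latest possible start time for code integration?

Localization must finish by day 53; it takes 3 days, so it must start by 53 − 3 = day 50.
Balance pass feeds into localization (must start by day 50, minus 2-day gap → day 48); so balance pass must finish by day 48 and therefore start by day 39.
For code integration: balance pass (must start by day 39); localization (must start by day 50, minus 3-day gap → day 47). The most restrictive is day 39; with an 8-day duration, code integration must start by day 31.

31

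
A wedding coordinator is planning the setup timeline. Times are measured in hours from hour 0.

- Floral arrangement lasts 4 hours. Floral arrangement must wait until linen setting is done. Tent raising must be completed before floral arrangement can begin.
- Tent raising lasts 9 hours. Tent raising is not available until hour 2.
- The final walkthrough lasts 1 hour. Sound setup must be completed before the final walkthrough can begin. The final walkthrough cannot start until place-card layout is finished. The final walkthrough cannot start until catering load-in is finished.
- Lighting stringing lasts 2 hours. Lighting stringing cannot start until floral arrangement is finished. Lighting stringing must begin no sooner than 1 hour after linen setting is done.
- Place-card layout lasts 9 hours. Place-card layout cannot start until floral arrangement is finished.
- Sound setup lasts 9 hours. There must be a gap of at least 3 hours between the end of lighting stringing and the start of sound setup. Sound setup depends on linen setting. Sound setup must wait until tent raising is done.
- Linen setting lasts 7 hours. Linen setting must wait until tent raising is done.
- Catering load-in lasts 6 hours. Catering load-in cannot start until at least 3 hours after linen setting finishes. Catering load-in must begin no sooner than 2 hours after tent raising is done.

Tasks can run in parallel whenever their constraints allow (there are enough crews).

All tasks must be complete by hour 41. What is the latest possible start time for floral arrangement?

Nothing follows the final walkthrough; the deadline of hour 41 is its only limit. It must start by 41 − 1 = hour 40.
Sound setup must finish before the final walkthrough (must start by hour 40). With a 9-hour duration, sound setup must start by 40 − 9 = hour 31.
Lighting stringing must finish before sound setup (must start by hour 31, minus 3-hour gap → hour 28). With a 2-hour duration, lighting stringing must start by 28 − 2 = hour 26.
Place-card layout has to be done before the final walkthrough (must start by hour 40). That means finishing by hour 40, i.e. starting by 40 − 9 = hour 31.
For floral arrangement: lighting stringing (must start by hour 26); place-card layout (must start by hour 31). The most restrictive is hour 26; with a 4-hour duration, floral arrangement must start by hour 22.

22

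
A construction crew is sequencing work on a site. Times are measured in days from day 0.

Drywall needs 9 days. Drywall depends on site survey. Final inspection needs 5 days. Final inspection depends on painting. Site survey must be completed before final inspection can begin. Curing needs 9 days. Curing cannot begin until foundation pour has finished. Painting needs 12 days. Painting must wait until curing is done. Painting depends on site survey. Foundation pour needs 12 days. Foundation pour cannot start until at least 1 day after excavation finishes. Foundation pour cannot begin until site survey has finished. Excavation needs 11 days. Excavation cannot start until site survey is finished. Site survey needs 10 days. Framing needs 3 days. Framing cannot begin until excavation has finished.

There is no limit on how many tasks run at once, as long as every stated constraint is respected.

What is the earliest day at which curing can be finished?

43

Site survey can start immediately at day 0; it finishes at day 10.
After site survey (finishes day 10), excavation can start at day 10 and finishes at day 21.
Foundation pour needs all of excavation (finishes day 21, plus 1-day gap → day 22); site survey (finishes day 10). That puts its earliest start at day 22; it finishes at 22 + 12 = day 34.
After foundation pour (finishes day 34), curing can start at day 34 and finishes at day 43.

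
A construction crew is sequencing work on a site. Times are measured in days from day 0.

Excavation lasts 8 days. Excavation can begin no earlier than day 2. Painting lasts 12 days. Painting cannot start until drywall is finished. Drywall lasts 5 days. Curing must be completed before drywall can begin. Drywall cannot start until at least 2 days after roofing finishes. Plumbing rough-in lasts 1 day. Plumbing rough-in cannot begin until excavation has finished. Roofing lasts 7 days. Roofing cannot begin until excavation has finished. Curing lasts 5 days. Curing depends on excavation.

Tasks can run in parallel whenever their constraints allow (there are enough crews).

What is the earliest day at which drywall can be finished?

After its own release at day 2, excavation can start at day 2 and finishes at day 10.
Roofing cannot begin until excavation (finishes day 10). It runs from day 10 to 10 + 7 = day 17.
After excavation (finishes day 10), curing can start at day 10 and finishes at day 15.
Drywall cannot start until curing (finishes day 15); roofing (finishes day 17, plus 2-day gap → day 19). The controlling bound is day 19, so drywall finishes at 19 + 5 = day 24.

24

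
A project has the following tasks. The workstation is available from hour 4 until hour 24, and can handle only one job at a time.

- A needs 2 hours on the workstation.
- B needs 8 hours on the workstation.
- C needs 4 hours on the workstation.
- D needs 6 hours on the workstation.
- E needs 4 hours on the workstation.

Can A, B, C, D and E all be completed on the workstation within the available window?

No

The workstation window is 24 − 4 = 20 hours.
Running back to back, the jobs need 2 + 8 + 4 + 6 + 4 = 24 hours on the workstation.
Since 24 > 20, they cannot all fit.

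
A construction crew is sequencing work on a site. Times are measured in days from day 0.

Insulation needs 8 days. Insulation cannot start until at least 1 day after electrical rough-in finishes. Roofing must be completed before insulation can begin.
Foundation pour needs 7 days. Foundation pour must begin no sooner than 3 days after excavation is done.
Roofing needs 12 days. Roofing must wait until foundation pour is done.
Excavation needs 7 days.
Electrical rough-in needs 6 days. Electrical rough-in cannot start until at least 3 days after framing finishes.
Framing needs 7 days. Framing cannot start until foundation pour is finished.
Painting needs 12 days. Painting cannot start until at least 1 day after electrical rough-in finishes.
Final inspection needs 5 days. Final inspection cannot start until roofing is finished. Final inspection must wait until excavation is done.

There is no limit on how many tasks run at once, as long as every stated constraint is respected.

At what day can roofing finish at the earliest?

29

Excavation has no prerequisites, so it starts at day 0 and finishes at day 7.
Foundation pour waits on excavation (finishes day 7, plus 3-day gap → day 10), so it starts at day 10 and finishes at 10 + 7 = day 17.
After foundation pour (finishes day 17), roofing can start at day 17 and finishes at day 29.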